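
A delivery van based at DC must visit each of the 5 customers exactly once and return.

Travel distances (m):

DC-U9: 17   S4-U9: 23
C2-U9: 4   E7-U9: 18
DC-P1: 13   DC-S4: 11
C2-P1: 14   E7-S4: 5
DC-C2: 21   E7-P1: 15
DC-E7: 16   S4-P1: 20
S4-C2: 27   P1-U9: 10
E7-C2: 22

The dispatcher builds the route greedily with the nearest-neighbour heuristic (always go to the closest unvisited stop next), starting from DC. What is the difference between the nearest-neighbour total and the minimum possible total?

The nearest-neighbour route is 1 m longer than optimal.

From DC: S4=11, P1=13, E7=16, U9=17, C2=21 → choose S4 (11).
From S4: E7=5, P1=20, U9=23, C2=27 → choose E7 (5).
From E7: P1=15, U9=18, C2=22 → choose P1 (15).
From P1: U9=10, C2=14 → choose U9 (10).
From U9: C2=4 → choose C2 (4).
NN route DC → S4 → E7 → P1 → U9 → C2 → DC costs 66.
Optimal: DC → S4 → E7 → C2 → U9 → P1 → DC costs 65 (by enumerating all 60 distinct tours).
Excess = 66 − 65 = 1.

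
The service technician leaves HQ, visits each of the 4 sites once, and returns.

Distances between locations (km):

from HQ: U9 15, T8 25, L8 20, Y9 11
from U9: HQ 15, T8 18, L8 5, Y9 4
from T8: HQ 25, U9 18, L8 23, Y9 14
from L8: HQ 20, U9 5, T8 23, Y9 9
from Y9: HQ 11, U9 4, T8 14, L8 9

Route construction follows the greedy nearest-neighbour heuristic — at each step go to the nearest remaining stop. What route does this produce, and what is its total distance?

Total distance 68 km via the nearest-neighbour route HQ → Y9 → U9 → L8 → T8 → HQ.

From HQ: distances to unvisited — Y9=11, U9=15, L8=20, T8=25. Nearest is Y9 (11).
From Y9: distances to unvisited — U9=4, L8=9, T8=14. Nearest is U9 (4).
From U9: distances to unvisited — L8=5, T8=18. Nearest is L8 (5).
From L8: distances to unvisited — T8=23. Nearest is T8 (23).
Return T8→HQ: 25.
Total = 11 + 4 + 5 + 23 + 25 = 68.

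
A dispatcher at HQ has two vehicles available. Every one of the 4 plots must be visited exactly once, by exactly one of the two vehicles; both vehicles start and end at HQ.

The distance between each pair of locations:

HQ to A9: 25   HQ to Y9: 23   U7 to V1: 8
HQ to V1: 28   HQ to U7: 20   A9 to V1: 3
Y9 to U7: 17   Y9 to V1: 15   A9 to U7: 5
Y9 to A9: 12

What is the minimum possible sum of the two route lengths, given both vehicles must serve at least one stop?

Check every non-empty split of the stops between the two vehicles; for each half take its own optimal tour:
  {Y9} + {A9, U7, V1}: 46 + 56 = 102
  {A9} + {Y9, U7, V1}: 50 + 66 = 116
  {Y9, A9} + {U7, V1}: 60 + 56 = 116
  {U7} + {Y9, A9, V1}: 40 + 66 = 106
  {Y9, U7} + {A9, V1}: 60 + 56 = 116
  {A9, U7} + {Y9, V1}: 50 + 66 = 116
  … (7 splits in total)
Best: vehicle 1 HQ → Y9 → HQ = 46; vehicle 2 HQ → A9 → V1 → U7 → HQ = 56; combined 102.

102 — the smallest possible combined total.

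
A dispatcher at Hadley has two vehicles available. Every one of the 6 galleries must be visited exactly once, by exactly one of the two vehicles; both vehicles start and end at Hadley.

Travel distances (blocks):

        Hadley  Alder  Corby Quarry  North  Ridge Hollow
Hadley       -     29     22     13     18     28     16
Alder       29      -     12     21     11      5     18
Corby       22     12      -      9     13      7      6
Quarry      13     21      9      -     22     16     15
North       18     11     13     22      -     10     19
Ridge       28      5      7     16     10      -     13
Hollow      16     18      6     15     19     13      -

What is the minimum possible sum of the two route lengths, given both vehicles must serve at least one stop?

Minimum combined distance: 89 blocks.

There are 2^5 − 1 = 31 ways to divide the 6 stops into two non-empty groups. For each, the best each vehicle can do is its own shortest tour through its group:
  {Alder} + {Corby, Quarry, North, Ridge, Hollow}: 58 + 69 = 127
  {Corby} + {Alder, Quarry, North, Ridge, Hollow}: 44 + 75 = 119
  {Alder, Corby} + {Quarry, North, Ridge, Hollow}: 63 + 69 = 132
  {Quarry} + {Alder, Corby, North, Ridge, Hollow}: 26 + 63 = 89
  {Alder, Quarry} + {Corby, North, Ridge, Hollow}: 63 + 57 = 120
  {Corby, Quarry} + {Alder, North, Ridge, Hollow}: 44 + 63 = 107
  … (31 splits in total)
Best: vehicle 1 Hadley → Quarry → Hadley = 26; vehicle 2 Hadley → North → Alder → Ridge → Corby → Hollow → Hadley = 63; combined 89.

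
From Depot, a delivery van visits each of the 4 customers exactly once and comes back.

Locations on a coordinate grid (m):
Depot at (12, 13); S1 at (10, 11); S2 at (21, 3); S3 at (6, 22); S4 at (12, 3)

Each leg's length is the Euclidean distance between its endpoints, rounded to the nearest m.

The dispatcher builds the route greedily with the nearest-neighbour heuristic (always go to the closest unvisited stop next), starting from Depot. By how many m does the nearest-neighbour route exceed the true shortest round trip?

From Depot: S1=3, S4=10, S3=11, S2=13 → choose S1 (3).
From S1: S4=8, S3=12, S2=14 → choose S4 (8).
From S4: S2=9, S3=20 → choose S2 (9).
From S2: S3=24 → choose S3 (24).
NN route Depot → S1 → S4 → S2 → S3 → Depot costs 55.
Optimal: Depot → S2 → S4 → S1 → S3 → Depot costs 53 (by enumerating all 12 distinct tours).
Excess = 55 − 53 = 2.

Excess over optimum: 2 m.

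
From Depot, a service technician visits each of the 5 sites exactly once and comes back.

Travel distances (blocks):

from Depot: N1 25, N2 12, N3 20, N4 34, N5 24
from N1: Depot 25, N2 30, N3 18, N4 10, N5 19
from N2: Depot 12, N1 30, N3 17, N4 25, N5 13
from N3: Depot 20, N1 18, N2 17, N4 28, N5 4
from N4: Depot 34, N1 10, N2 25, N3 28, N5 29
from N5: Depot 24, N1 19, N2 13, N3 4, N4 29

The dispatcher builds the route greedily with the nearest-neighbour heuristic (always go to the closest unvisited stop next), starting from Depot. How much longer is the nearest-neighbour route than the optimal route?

Depot: N2=12, N3=20, N5=24, N1=25, N4=34 ⇒ N2
N2: N5=13, N3=17, N4=25, N1=30 ⇒ N5
N5: N3=4, N1=19, N4=29 ⇒ N3
N3: N1=18, N4=28 ⇒ N1
N1: N4=10 ⇒ N4
NN route Depot → N2 → N5 → N3 → N1 → N4 → Depot costs 91.
Optimal: Depot → N2 → N4 → N1 → N5 → N3 → Depot costs 90 (by enumerating all 60 distinct tours).
Excess = 91 − 90 = 1.

1 blocks longer than the optimal tour.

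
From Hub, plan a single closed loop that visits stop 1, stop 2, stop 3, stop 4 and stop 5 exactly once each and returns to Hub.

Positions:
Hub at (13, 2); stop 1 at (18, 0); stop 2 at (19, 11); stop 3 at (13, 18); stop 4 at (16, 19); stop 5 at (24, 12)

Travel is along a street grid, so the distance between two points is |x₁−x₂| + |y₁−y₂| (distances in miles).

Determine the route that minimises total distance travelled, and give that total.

60 miles — the shortest possible round trip.

Hub-stop 1-stop 2-stop 3-stop 4-stop 5-Hub: 7+12+13+4+15+21 = 72
Hub-stop 1-stop 2-stop 3-stop 5-stop 4-Hub: 7+12+13+17+15+20 = 84
Hub-stop 1-stop 2-stop 4-stop 3-stop 5-Hub: 7+12+11+4+17+21 = 72
Hub-stop 1-stop 2-stop 4-stop 5-stop 3-Hub: 7+12+11+15+17+16 = 78
Hub-stop 1-stop 2-stop 5-stop 3-stop 4-Hub: 7+12+6+17+4+20 = 66
Hub-stop 1-stop 2-stop 5-stop 4-stop 3-Hub: 7+12+6+15+4+16 = 60
Hub-stop 1-stop 3-stop 2-stop 4-stop 5-Hub: 7+23+13+11+15+21 = 90
Hub-stop 1-stop 3-stop 2-stop 5-stop 4-Hub: 7+23+13+6+15+20 = 84
Hub-stop 1-stop 3-stop 4-stop 2-stop 5-Hub: 7+23+4+11+6+21 = 72
Hub-stop 1-stop 3-stop 4-stop 5-stop 2-Hub: 7+23+4+15+6+15 = 70
Hub-stop 1-stop 3-stop 5-stop 2-stop 4-Hub: 7+23+17+6+11+20 = 84
Hub-stop 1-stop 3-stop 5-stop 4-stop 2-Hub: 7+23+17+15+11+15 = 88
Hub-stop 1-stop 4-stop 2-stop 3-stop 5-Hub: 7+21+11+13+17+21 = 90
Hub-stop 1-stop 4-stop 2-stop 5-stop 3-Hub: 7+21+11+6+17+16 = 78
… (46 more)
The minimum is 60.
One optimal route: Hub → stop 1 → stop 2 → stop 5 → stop 4 → stop 3 → Hub (or its reverse).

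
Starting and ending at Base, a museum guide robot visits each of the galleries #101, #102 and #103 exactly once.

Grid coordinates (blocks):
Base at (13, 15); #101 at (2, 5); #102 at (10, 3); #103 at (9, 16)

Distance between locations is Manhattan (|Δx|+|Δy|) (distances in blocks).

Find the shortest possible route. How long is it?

There are 3 distinct closed tours to check (reversals are equivalent).
Base → #101 → #102 → #103 → Base: 21+10+14+5 = 50
Base → #101 → #103 → #102 → Base: 21+18+14+15 = 68
Base → #102 → #101 → #103 → Base: 15+10+18+5 = 48
The minimum is 48.
One optimal route: Base → #102 → #101 → #103 → Base (or its reverse).

Shortest round trip = 48 blocks.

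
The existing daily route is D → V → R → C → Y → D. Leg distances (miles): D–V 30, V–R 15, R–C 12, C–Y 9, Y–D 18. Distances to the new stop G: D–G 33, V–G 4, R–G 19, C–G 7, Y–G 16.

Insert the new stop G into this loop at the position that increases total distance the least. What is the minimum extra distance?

Insertion cost between consecutive stops i–j is d(i,G) + d(G,j) − d(i,j):
  between D and V: 33 + 4 − 30 = 7
  between V and R: 4 + 19 − 15 = 8
  between R and C: 19 + 7 − 12 = 14
  between C and Y: 7 + 16 − 9 = 14
  between Y and D: 16 + 33 − 18 = 31
Cheapest insertion is between D and V, adding 7.
New total = 84 + 7 = 91.

Adding 7 miles by placing G on the D–V leg.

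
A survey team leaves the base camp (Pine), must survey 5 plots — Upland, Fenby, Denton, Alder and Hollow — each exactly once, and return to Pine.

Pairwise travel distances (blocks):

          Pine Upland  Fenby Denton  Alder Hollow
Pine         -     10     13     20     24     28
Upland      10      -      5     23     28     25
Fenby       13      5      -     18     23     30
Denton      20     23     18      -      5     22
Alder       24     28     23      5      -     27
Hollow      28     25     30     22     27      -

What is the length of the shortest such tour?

93 blocks — the shortest possible round trip.

Pine-Upland-Fenby-Denton-Alder-Hollow-Pine: 10+5+18+5+27+28 = 93
Pine-Upland-Fenby-Denton-Hollow-Alder-Pine: 10+5+18+22+27+24 = 106
Pine-Upland-Fenby-Alder-Denton-Hollow-Pine: 10+5+23+5+22+28 = 93
Pine-Upland-Fenby-Alder-Hollow-Denton-Pine: 10+5+23+27+22+20 = 107
Pine-Upland-Fenby-Hollow-Denton-Alder-Pine: 10+5+30+22+5+24 = 96
Pine-Upland-Fenby-Hollow-Alder-Denton-Pine: 10+5+30+27+5+20 = 97
Pine-Upland-Denton-Fenby-Alder-Hollow-Pine: 10+23+18+23+27+28 = 129
Pine-Upland-Denton-Fenby-Hollow-Alder-Pine: 10+23+18+30+27+24 = 132
Pine-Upland-Denton-Alder-Fenby-Hollow-Pine: 10+23+5+23+30+28 = 119
Pine-Upland-Denton-Alder-Hollow-Fenby-Pine: 10+23+5+27+30+13 = 108
Pine-Upland-Denton-Hollow-Fenby-Alder-Pine: 10+23+22+30+23+24 = 132
Pine-Upland-Denton-Hollow-Alder-Fenby-Pine: 10+23+22+27+23+13 = 118
Pine-Upland-Alder-Fenby-Denton-Hollow-Pine: 10+28+23+18+22+28 = 129
Pine-Upland-Alder-Fenby-Hollow-Denton-Pine: 10+28+23+30+22+20 = 133
… (46 more)
The minimum is 93.
One optimal route: Pine → Upland → Fenby → Denton → Alder → Hollow → Pine (or its reverse).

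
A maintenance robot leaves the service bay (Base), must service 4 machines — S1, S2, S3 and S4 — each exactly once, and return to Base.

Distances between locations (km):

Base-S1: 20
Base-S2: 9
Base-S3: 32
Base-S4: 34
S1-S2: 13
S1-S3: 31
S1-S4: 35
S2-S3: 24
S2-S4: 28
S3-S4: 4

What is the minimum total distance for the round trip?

There are 12 distinct closed tours to check (reversals are equivalent).
Base - S1 - S2 - S3 - S4 - Base: 20+13+24+4+34 = 95
Base - S1 - S2 - S4 - S3 - Base: 20+13+28+4+32 = 97
Base - S1 - S3 - S2 - S4 - Base: 20+31+24+28+34 = 137
Base - S1 - S3 - S4 - S2 - Base: 20+31+4+28+9 = 92
Base - S1 - S4 - S2 - S3 - Base: 20+35+28+24+32 = 139
Base - S1 - S4 - S3 - S2 - Base: 20+35+4+24+9 = 92
Base - S2 - S1 - S3 - S4 - Base: 9+13+31+4+34 = 91
Base - S2 - S1 - S4 - S3 - Base: 9+13+35+4+32 = 93
Base - S2 - S3 - S1 - S4 - Base: 9+24+31+35+34 = 133
Base - S2 - S4 - S1 - S3 - Base: 9+28+35+31+32 = 135
Base - S3 - S1 - S2 - S4 - Base: 32+31+13+28+34 = 138
Base - S3 - S2 - S1 - S4 - Base: 32+24+13+35+34 = 138
The minimum is 91.
One optimal route: Base → S2 → S1 → S3 → S4 → Base (or its reverse).

91 km — the shortest possible round trip.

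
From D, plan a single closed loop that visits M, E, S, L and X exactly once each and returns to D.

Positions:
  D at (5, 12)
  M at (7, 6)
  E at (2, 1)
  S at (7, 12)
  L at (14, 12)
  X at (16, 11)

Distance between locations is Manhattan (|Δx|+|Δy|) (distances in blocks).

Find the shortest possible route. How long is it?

Minimum total distance: 50 blocks.

D→M→E→S→L→X→D: 8+10+16+7+3+12 = 56
D→M→E→S→X→L→D: 8+10+16+10+3+9 = 56
D→M→E→L→S→X→D: 8+10+23+7+10+12 = 70
D→M→E→L→X→S→D: 8+10+23+3+10+2 = 56
D→M→E→X→S→L→D: 8+10+24+10+7+9 = 68
D→M→E→X→L→S→D: 8+10+24+3+7+2 = 54
D→M→S→E→L→X→D: 8+6+16+23+3+12 = 68
D→M→S→E→X→L→D: 8+6+16+24+3+9 = 66
D→M→S→L→E→X→D: 8+6+7+23+24+12 = 80
D→M→S→L→X→E→D: 8+6+7+3+24+14 = 62
D→M→S→X→E→L→D: 8+6+10+24+23+9 = 80
D→M→S→X→L→E→D: 8+6+10+3+23+14 = 64
D→M→L→E→S→X→D: 8+13+23+16+10+12 = 82
D→M→L→E→X→S→D: 8+13+23+24+10+2 = 80
… (46 more)
D→E→M→X→L→S→D: 14+10+14+3+7+2 = 50  ← best
The minimum is 50.
One optimal route: D → E → M → X → L → S → D (or its reverse).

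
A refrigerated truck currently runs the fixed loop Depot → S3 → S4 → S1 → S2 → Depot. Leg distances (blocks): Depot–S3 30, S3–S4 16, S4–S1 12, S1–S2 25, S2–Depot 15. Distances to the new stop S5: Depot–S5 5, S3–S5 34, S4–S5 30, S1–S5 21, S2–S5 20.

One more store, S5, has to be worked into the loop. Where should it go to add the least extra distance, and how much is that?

Insertion cost between consecutive stops i–j is d(i,S5) + d(S5,j) − d(i,j):
  between Depot and S3: 5 + 34 − 30 = 9
  between S3 and S4: 34 + 30 − 16 = 48
  between S4 and S1: 30 + 21 − 12 = 39
  between S1 and S2: 21 + 20 − 25 = 16
  between S2 and Depot: 20 + 5 − 15 = 10
Cheapest insertion is between Depot and S3, adding 9.
New total = 98 + 9 = 107.

Minimum extra distance: 9 blocks, inserting S5 between Depot and S3.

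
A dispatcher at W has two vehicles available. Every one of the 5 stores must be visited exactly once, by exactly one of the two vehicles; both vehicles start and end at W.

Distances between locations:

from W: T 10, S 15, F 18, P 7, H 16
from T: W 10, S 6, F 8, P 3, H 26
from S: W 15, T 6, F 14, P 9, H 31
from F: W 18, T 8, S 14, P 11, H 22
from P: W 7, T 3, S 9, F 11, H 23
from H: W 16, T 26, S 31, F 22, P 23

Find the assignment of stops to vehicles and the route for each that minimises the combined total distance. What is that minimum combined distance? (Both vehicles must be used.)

Try each way of splitting the stops between the two vehicles (each non-empty) and, for each split, find the best tour for each vehicle:
  {T} + {S, F, P, H}: 20 + 68 = 88
  {S} + {T, F, P, H}: 30 + 56 = 86
  {T, S} + {F, P, H}: 31 + 56 = 87
  {F} + {T, S, P, H}: 36 + 63 = 99
  {T, F} + {S, P, H}: 36 + 63 = 99
  {S, F} + {T, P, H}: 47 + 52 = 99
  … (15 splits in total)
  {T, S, F, P} + {H}: 47 + 32 = 79  ← best
Best: vehicle 1 W → S → T → F → P → W = 47; vehicle 2 W → H → W = 32; combined 79.

Minimum combined distance: 79.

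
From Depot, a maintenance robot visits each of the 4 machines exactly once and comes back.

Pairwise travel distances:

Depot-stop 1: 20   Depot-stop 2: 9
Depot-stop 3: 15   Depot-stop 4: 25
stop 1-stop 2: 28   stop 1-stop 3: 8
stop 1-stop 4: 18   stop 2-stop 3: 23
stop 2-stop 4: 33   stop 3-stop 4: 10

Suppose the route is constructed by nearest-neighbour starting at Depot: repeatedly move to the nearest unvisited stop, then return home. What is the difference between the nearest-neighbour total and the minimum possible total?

Depot: stop 2=9, stop 3=15, stop 1=20, stop 4=25 ⇒ stop 2
stop 2: stop 3=23, stop 1=28, stop 4=33 ⇒ stop 3
stop 3: stop 1=8, stop 4=10 ⇒ stop 1
stop 1: stop 4=18 ⇒ stop 4
NN route Depot → stop 2 → stop 3 → stop 1 → stop 4 → Depot costs 83.
Optimal: Depot → stop 1 → stop 3 → stop 4 → stop 2 → Depot costs 80 (by enumerating all 12 distinct tours).
Excess = 83 − 80 = 3.

Excess over optimum: 3.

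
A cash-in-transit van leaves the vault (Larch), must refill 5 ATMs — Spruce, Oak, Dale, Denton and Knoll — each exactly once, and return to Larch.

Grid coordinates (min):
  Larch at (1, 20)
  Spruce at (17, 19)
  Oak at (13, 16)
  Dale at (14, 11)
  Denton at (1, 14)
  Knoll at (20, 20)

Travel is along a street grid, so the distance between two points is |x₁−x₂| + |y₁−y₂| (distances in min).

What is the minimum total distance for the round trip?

Minimum total distance: 58 min.

Larch - Spruce - Oak - Dale - Denton - Knoll - Larch: 17+7+6+16+25+19 = 90
Larch - Spruce - Oak - Dale - Knoll - Denton - Larch: 17+7+6+15+25+6 = 76
Larch - Spruce - Oak - Denton - Dale - Knoll - Larch: 17+7+14+16+15+19 = 88
Larch - Spruce - Oak - Denton - Knoll - Dale - Larch: 17+7+14+25+15+22 = 100
Larch - Spruce - Oak - Knoll - Dale - Denton - Larch: 17+7+11+15+16+6 = 72
Larch - Spruce - Oak - Knoll - Denton - Dale - Larch: 17+7+11+25+16+22 = 98
Larch - Spruce - Dale - Oak - Denton - Knoll - Larch: 17+11+6+14+25+19 = 92
Larch - Spruce - Dale - Oak - Knoll - Denton - Larch: 17+11+6+11+25+6 = 76
Larch - Spruce - Dale - Denton - Oak - Knoll - Larch: 17+11+16+14+11+19 = 88
Larch - Spruce - Dale - Denton - Knoll - Oak - Larch: 17+11+16+25+11+16 = 96
Larch - Spruce - Dale - Knoll - Oak - Denton - Larch: 17+11+15+11+14+6 = 74
Larch - Spruce - Dale - Knoll - Denton - Oak - Larch: 17+11+15+25+14+16 = 98
Larch - Spruce - Denton - Oak - Dale - Knoll - Larch: 17+21+14+6+15+19 = 92
Larch - Spruce - Denton - Oak - Knoll - Dale - Larch: 17+21+14+11+15+22 = 100
… (46 more)
Larch - Denton - Dale - Oak - Spruce - Knoll - Larch: 6+16+6+7+4+19 = 58  ← best
The minimum is 58.
One optimal route: Larch → Denton → Dale → Oak → Spruce → Knoll → Larch (or its reverse).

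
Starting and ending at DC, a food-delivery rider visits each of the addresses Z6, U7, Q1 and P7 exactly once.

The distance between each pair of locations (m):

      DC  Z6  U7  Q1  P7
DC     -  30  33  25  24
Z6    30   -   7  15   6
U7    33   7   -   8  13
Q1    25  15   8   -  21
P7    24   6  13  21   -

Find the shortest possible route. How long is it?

There are 12 distinct closed tours to check (reversals are equivalent).
DC-Z6-U7-Q1-P7-DC: 30+7+8+21+24 = 90
DC-Z6-U7-P7-Q1-DC: 30+7+13+21+25 = 96
DC-Z6-Q1-U7-P7-DC: 30+15+8+13+24 = 90
DC-Z6-Q1-P7-U7-DC: 30+15+21+13+33 = 112
DC-Z6-P7-U7-Q1-DC: 30+6+13+8+25 = 82
DC-Z6-P7-Q1-U7-DC: 30+6+21+8+33 = 98
DC-U7-Z6-Q1-P7-DC: 33+7+15+21+24 = 100
DC-U7-Z6-P7-Q1-DC: 33+7+6+21+25 = 92
DC-U7-Q1-Z6-P7-DC: 33+8+15+6+24 = 86
DC-U7-P7-Z6-Q1-DC: 33+13+6+15+25 = 92
DC-Q1-Z6-U7-P7-DC: 25+15+7+13+24 = 84
DC-Q1-U7-Z6-P7-DC: 25+8+7+6+24 = 70
The minimum is 70.
One optimal route: DC → Q1 → U7 → Z6 → P7 → DC (or its reverse).

Shortest round trip = 70 m.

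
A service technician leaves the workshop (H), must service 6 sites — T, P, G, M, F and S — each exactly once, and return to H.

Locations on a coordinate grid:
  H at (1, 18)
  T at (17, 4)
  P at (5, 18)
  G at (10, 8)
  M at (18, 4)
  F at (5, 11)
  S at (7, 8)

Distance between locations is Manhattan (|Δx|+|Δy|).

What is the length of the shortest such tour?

62 — the shortest possible round trip.

There are 360 distinct closed tours to check (reversals are equivalent).
H - T - P - G - M - F - S - H: 30+26+15+12+20+5+16 = 124
H - T - P - G - M - S - F - H: 30+26+15+12+15+5+11 = 114
H - T - P - G - F - M - S - H: 30+26+15+8+20+15+16 = 130
H - T - P - G - F - S - M - H: 30+26+15+8+5+15+31 = 130
H - T - P - G - S - M - F - H: 30+26+15+3+15+20+11 = 120
H - T - P - G - S - F - M - H: 30+26+15+3+5+20+31 = 130
H - T - P - M - G - F - S - H: 30+26+27+12+8+5+16 = 124
H - T - P - M - G - S - F - H: 30+26+27+12+3+5+11 = 114
… (352 more)
H - T - M - G - S - F - P - H: 30+1+12+3+5+7+4 = 62  ← best
The minimum is 62.
One optimal route: H → T → M → G → S → F → P → H (or its reverse).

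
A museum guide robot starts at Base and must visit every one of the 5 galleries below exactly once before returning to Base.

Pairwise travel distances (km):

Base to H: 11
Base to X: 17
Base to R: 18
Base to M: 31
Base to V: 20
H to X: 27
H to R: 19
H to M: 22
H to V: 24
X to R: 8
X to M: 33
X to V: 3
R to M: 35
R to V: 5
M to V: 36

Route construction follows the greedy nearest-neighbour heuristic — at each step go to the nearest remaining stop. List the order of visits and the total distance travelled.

Total distance 102 km via the nearest-neighbour route Base → H → R → V → X → M → Base.

From Base: distances to unvisited — H=11, X=17, R=18, V=20, M=31. Nearest is H (11).
From H: distances to unvisited — R=19, M=22, V=24, X=27. Nearest is R (19).
From R: distances to unvisited — V=5, X=8, M=35. Nearest is V (5).
From V: distances to unvisited — X=3, M=36. Nearest is X (3).
From X: distances to unvisited — M=33. Nearest is M (33).
Return M→Base: 31.
Total = 11 + 19 + 5 + 3 + 33 + 31 = 102.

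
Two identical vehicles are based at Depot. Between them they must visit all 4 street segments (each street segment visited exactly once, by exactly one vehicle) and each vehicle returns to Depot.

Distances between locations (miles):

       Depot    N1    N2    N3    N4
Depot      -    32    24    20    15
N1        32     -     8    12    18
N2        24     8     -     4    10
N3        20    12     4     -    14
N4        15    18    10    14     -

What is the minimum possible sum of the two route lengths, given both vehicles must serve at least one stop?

There are 2^3 − 1 = 7 ways to divide the 4 stops into two non-empty groups. For each, the best each vehicle can do is its own shortest tour through its group:
  {N1} + {N2, N3, N4}: 64 + 49 = 113
  {N2} + {N1, N3, N4}: 48 + 65 = 113
  {N1, N2} + {N3, N4}: 64 + 49 = 113
  {N3} + {N1, N2, N4}: 40 + 65 = 105
  {N1, N3} + {N2, N4}: 64 + 49 = 113
  {N2, N3} + {N1, N4}: 48 + 65 = 113
  … (7 splits in total)
  {N1, N2, N3} + {N4}: 64 + 30 = 94  ← best
Best: vehicle 1 Depot → N1 → N2 → N3 → Depot = 64; vehicle 2 Depot → N4 → Depot = 30; combined 94.

94 miles — the smallest possible combined total.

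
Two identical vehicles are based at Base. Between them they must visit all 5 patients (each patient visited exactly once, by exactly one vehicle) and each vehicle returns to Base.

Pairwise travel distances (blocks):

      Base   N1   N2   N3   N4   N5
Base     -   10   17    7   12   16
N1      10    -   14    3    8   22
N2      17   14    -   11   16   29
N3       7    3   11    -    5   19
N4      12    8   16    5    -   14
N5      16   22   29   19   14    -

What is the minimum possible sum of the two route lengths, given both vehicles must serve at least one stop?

82 blocks — the smallest possible combined total.

Try each way of splitting the stops between the two vehicles (each non-empty) and, for each split, find the best tour for each vehicle:
  {N1} + {N2, N3, N4, N5}: 20 + 63 = 83
  {N2} + {N1, N3, N4, N5}: 34 + 48 = 82
  {N1, N2} + {N3, N4, N5}: 41 + 42 = 83
  {N3} + {N1, N2, N4, N5}: 14 + 69 = 83
  {N1, N3} + {N2, N4, N5}: 20 + 63 = 83
  {N2, N3} + {N1, N4, N5}: 35 + 48 = 83
  … (15 splits in total)
Best: vehicle 1 Base → N2 → Base = 34; vehicle 2 Base → N1 → N3 → N4 → N5 → Base = 48; combined 82.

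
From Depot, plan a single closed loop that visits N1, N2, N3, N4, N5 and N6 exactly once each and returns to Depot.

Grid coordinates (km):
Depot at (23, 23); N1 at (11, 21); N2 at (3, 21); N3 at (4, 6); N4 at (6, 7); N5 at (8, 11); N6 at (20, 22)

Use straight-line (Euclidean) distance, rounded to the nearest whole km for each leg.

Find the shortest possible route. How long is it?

With 6 stops there are 6!/2 = 360 distinct round trips (a route and its reverse cost the same).
Depot → N1 → N2 → N3 → N4 → N5 → N6 → Depot: 12+8+15+2+4+16+3 = 60
Depot → N1 → N2 → N3 → N4 → N6 → N5 → Depot: 12+8+15+2+21+16+19 = 93
Depot → N1 → N2 → N3 → N5 → N4 → N6 → Depot: 12+8+15+6+4+21+3 = 69
Depot → N1 → N2 → N3 → N5 → N6 → N4 → Depot: 12+8+15+6+16+21+23 = 101
Depot → N1 → N2 → N3 → N6 → N4 → N5 → Depot: 12+8+15+23+21+4+19 = 102
Depot → N1 → N2 → N3 → N6 → N5 → N4 → Depot: 12+8+15+23+16+4+23 = 101
Depot → N1 → N2 → N4 → N3 → N5 → N6 → Depot: 12+8+14+2+6+16+3 = 61
Depot → N1 → N2 → N4 → N3 → N6 → N5 → Depot: 12+8+14+2+23+16+19 = 94
… (352 more)
The minimum is 60.
One optimal route: Depot → N1 → N2 → N3 → N4 → N5 → N6 → Depot (or its reverse).

60 km — the shortest possible round trip.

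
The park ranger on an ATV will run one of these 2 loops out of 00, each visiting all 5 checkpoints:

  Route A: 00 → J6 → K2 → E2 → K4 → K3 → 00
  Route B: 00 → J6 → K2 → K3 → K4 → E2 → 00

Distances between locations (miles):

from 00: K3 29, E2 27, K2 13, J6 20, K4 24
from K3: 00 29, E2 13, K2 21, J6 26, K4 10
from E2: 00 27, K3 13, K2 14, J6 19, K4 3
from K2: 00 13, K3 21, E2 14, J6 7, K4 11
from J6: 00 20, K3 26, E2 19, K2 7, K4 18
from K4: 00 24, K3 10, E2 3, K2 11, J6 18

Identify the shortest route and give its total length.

83 miles — Route A is the shortest.

Route A: 20 + 7 + 14 + 3 + 10 + 29 = 83
Route B: 20 + 7 + 21 + 10 + 3 + 27 = 88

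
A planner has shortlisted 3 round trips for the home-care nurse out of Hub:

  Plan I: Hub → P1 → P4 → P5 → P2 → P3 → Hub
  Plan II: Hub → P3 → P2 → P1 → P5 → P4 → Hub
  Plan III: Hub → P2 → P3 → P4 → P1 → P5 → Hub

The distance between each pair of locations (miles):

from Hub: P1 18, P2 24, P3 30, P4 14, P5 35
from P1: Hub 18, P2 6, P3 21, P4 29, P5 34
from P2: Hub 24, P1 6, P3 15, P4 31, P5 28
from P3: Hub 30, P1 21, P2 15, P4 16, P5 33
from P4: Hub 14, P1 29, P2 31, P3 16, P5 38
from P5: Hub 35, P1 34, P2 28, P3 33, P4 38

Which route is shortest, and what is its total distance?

Plan I: 18 + 29 + 38 + 28 + 15 + 30 = 158
Plan II: 30 + 15 + 6 + 34 + 38 + 14 = 137
Plan III: 24 + 15 + 16 + 29 + 34 + 35 = 153

137 miles — Plan II is the shortest.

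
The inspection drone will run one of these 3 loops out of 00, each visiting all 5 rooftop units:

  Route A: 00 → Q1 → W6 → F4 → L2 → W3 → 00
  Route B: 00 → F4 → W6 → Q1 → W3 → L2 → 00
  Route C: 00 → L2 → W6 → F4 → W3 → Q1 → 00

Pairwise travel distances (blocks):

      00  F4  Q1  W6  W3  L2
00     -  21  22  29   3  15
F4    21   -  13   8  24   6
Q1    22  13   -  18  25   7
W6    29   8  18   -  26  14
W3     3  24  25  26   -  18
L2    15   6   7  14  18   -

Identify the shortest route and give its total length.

Shortest is Route A, total 75 blocks.

Route A: 22 + 18 + 8 + 6 + 18 + 3 = 75
Route B: 21 + 8 + 18 + 25 + 18 + 15 = 105
Route C: 15 + 14 + 8 + 24 + 25 + 22 = 108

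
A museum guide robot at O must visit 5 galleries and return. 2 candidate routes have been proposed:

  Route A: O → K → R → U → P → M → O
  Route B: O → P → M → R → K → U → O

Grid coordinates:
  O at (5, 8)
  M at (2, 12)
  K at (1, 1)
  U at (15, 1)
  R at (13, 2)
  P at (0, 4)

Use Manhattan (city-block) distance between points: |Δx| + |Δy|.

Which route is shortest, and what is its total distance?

Route A: 11 + 13 + 3 + 18 + 10 + 7 = 62
Route B: 9 + 10 + 21 + 13 + 14 + 17 = 84

Shortest is Route A, total 62.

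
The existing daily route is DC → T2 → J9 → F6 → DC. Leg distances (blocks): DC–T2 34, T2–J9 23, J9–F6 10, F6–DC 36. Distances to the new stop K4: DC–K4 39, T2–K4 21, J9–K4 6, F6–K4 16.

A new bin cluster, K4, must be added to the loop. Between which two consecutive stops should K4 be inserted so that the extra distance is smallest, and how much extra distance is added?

Minimum extra distance: 4 blocks, inserting K4 between T2 and J9.

Insertion cost between consecutive stops i–j is d(i,K4) + d(K4,j) − d(i,j):
  between DC and T2: 39 + 21 − 34 = 26
  between T2 and J9: 21 + 6 − 23 = 4
  between J9 and F6: 6 + 16 − 10 = 12
  between F6 and DC: 16 + 39 − 36 = 19
Cheapest insertion is between T2 and J9, adding 4.
New total = 103 + 4 = 107.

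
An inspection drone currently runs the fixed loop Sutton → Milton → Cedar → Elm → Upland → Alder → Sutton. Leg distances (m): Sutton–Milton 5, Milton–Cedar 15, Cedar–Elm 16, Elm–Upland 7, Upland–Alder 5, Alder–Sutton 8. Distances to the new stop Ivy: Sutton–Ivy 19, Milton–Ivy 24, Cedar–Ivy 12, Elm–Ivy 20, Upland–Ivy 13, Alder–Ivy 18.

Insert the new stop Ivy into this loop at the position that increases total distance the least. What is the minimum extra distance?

Insertion cost between consecutive stops i–j is d(i,Ivy) + d(Ivy,j) − d(i,j):
  between Sutton and Milton: 19 + 24 − 5 = 38
  between Milton and Cedar: 24 + 12 − 15 = 21
  between Cedar and Elm: 12 + 20 − 16 = 16
  between Elm and Upland: 20 + 13 − 7 = 26
  between Upland and Alder: 13 + 18 − 5 = 26
  between Alder and Sutton: 18 + 19 − 8 = 29
Cheapest insertion is between Cedar and Elm, adding 16.
New total = 56 + 16 = 72.

Minimum extra distance: 16 m, inserting Ivy between Cedar and Elm.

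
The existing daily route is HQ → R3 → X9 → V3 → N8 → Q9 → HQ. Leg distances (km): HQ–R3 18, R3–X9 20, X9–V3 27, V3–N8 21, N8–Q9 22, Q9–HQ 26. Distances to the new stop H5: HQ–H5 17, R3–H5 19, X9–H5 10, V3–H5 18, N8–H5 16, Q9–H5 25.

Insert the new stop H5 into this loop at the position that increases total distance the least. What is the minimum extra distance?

Insertion cost between consecutive stops i–j is d(i,H5) + d(H5,j) − d(i,j):
  between HQ and R3: 17 + 19 − 18 = 18
  between R3 and X9: 19 + 10 − 20 = 9
  between X9 and V3: 10 + 18 − 27 = 1
  between V3 and N8: 18 + 16 − 21 = 13
  between N8 and Q9: 16 + 25 − 22 = 19
  between Q9 and HQ: 25 + 17 − 26 = 16
Cheapest insertion is between X9 and V3, adding 1.
New total = 134 + 1 = 135.

Adding 1 km by placing H5 on the X9–V3 leg.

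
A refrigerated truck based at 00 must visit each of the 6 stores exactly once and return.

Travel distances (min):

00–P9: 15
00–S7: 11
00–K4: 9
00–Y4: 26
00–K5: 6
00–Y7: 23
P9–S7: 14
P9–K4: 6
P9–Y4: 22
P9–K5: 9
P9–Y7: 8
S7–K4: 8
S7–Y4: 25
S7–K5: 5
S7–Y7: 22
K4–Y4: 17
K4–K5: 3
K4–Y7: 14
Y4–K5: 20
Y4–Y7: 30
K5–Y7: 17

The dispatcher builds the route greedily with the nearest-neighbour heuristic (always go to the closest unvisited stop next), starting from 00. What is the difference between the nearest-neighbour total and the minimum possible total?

From 00: K5=6, K4=9, S7=11, P9=15, Y7=23, Y4=26 → choose K5 (6).
From K5: K4=3, S7=5, P9=9, Y7=17, Y4=20 → choose K4 (3).
From K4: P9=6, S7=8, Y7=14, Y4=17 → choose P9 (6).
From P9: Y7=8, S7=14, Y4=22 → choose Y7 (8).
From Y7: S7=22, Y4=30 → choose S7 (22).
From S7: Y4=25 → choose Y4 (25).
NN route 00 → K5 → K4 → P9 → Y7 → S7 → Y4 → 00 costs 96.
Optimal: 00 → P9 → Y7 → Y4 → K4 → S7 → K5 → 00 costs 89 (by enumerating all 360 distinct tours).
Excess = 96 − 89 = 7.

The nearest-neighbour route is 7 min longer than optimal.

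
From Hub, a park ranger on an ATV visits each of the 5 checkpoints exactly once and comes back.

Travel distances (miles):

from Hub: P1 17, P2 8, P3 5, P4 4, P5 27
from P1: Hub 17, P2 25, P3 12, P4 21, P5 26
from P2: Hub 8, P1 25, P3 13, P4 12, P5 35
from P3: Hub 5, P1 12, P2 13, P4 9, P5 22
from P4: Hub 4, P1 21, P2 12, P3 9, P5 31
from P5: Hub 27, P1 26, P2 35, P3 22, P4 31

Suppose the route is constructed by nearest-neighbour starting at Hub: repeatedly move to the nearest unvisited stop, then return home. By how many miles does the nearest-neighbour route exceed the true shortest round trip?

From Hub: P4=4, P3=5, P2=8, P1=17, P5=27 → choose P4 (4).
From P4: P3=9, P2=12, P1=21, P5=31 → choose P3 (9).
From P3: P1=12, P2=13, P5=22 → choose P1 (12).
From P1: P2=25, P5=26 → choose P2 (25).
From P2: P5=35 → choose P5 (35).
NN route Hub → P4 → P3 → P1 → P2 → P5 → Hub costs 112.
Optimal: Hub → P1 → P5 → P3 → P2 → P4 → Hub costs 94 (by enumerating all 60 distinct tours).
Excess = 112 − 94 = 18.

Excess over optimum: 18 miles.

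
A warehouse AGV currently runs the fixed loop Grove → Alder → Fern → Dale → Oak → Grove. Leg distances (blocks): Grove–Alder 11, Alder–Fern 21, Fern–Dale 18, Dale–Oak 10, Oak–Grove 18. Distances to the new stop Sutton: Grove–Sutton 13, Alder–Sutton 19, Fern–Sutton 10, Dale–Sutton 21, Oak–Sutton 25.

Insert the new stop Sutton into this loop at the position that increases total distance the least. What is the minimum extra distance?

Minimum extra distance: 8 blocks, inserting Sutton between Alder and Fern.

Insertion cost between consecutive stops i–j is d(i,Sutton) + d(Sutton,j) − d(i,j):
  between Grove and Alder: 13 + 19 − 11 = 21
  between Alder and Fern: 19 + 10 − 21 = 8
  between Fern and Dale: 10 + 21 − 18 = 13
  between Dale and Oak: 21 + 25 − 10 = 36
  between Oak and Grove: 25 + 13 − 18 = 20
Cheapest insertion is between Alder and Fern, adding 8.
New total = 78 + 8 = 86.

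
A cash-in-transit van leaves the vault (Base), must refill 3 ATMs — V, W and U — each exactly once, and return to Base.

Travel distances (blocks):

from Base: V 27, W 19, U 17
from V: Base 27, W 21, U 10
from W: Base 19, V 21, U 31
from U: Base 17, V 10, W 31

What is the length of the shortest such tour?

Base-V-W-U-Base: 27+21+31+17 = 96
Base-V-U-W-Base: 27+10+31+19 = 87
Base-W-V-U-Base: 19+21+10+17 = 67
The minimum is 67.
One optimal route: Base → W → V → U → Base (or its reverse).

Shortest round trip = 67 blocks.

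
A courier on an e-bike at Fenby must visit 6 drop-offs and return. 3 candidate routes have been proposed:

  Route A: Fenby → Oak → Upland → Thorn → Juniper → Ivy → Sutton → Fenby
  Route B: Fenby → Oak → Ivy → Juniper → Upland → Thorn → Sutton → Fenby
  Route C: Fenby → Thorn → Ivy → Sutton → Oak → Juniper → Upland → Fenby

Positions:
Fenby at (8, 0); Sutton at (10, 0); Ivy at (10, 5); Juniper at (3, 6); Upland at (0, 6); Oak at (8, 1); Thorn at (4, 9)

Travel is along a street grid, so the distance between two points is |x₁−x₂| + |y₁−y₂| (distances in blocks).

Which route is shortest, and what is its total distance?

40 blocks — Route A is the shortest.

Route A: 1 + 13 + 7 + 4 + 8 + 5 + 2 = 40
Route B: 1 + 6 + 8 + 3 + 7 + 15 + 2 = 42
Route C: 13 + 10 + 5 + 3 + 10 + 3 + 14 = 58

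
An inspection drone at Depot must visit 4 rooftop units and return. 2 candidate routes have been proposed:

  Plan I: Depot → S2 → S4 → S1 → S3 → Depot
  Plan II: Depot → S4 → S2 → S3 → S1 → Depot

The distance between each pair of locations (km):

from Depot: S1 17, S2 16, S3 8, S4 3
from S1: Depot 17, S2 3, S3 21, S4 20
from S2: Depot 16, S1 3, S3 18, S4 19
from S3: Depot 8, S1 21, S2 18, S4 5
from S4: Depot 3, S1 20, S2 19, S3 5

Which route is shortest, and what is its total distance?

Plan I: 16 + 19 + 20 + 21 + 8 = 84
Plan II: 3 + 19 + 18 + 21 + 17 = 78

Shortest is Plan II, total 78 km.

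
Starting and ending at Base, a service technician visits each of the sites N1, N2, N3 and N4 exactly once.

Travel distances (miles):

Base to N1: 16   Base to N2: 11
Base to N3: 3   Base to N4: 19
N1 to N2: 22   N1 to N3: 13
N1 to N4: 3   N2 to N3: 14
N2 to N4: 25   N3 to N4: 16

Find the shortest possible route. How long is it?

With 4 stops there are 4!/2 = 12 distinct round trips (a route and its reverse cost the same).
Base→N1→N2→N3→N4→Base: 16+22+14+16+19 = 87
Base→N1→N2→N4→N3→Base: 16+22+25+16+3 = 82
Base→N1→N3→N2→N4→Base: 16+13+14+25+19 = 87
Base→N1→N3→N4→N2→Base: 16+13+16+25+11 = 81
Base→N1→N4→N2→N3→Base: 16+3+25+14+3 = 61
Base→N1→N4→N3→N2→Base: 16+3+16+14+11 = 60
Base→N2→N1→N3→N4→Base: 11+22+13+16+19 = 81
Base→N2→N1→N4→N3→Base: 11+22+3+16+3 = 55
Base→N2→N3→N1→N4→Base: 11+14+13+3+19 = 60
Base→N2→N4→N1→N3→Base: 11+25+3+13+3 = 55
Base→N3→N1→N2→N4→Base: 3+13+22+25+19 = 82
Base→N3→N2→N1→N4→Base: 3+14+22+3+19 = 61
The minimum is 55.
One optimal route: Base → N2 → N1 → N4 → N3 → Base (or its reverse).

Minimum total distance: 55 miles.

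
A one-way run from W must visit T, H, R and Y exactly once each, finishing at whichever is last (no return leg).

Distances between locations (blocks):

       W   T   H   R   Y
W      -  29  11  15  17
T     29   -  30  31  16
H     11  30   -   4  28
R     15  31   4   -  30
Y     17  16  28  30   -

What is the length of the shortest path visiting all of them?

There are 4! = 24 possible orderings.
W → T → H → R → Y: 29+30+4+30 = 93
W → T → H → Y → R: 29+30+28+30 = 117
W → T → R → H → Y: 29+31+4+28 = 92
W → T → R → Y → H: 29+31+30+28 = 118
W → T → Y → H → R: 29+16+28+4 = 77
W → T → Y → R → H: 29+16+30+4 = 79
W → H → T → R → Y: 11+30+31+30 = 102
W → H → T → Y → R: 11+30+16+30 = 87
W → H → R → T → Y: 11+4+31+16 = 62
W → H → R → Y → T: 11+4+30+16 = 61
W → H → Y → T → R: 11+28+16+31 = 86
W → H → Y → R → T: 11+28+30+31 = 100
W → R → T → H → Y: 15+31+30+28 = 104
W → R → T → Y → H: 15+31+16+28 = 90
… (10 more)
The minimum is 61.
One shortest path: W → H → R → Y → T.

Shortest open route: 61 blocks.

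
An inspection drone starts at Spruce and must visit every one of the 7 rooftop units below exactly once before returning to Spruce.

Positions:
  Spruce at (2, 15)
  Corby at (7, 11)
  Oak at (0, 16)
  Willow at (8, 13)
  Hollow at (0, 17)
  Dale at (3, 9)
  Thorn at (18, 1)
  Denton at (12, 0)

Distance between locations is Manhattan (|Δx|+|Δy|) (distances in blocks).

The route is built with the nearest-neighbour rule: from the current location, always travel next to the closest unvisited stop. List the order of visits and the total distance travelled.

From Spruce: distances to unvisited — Oak=3, Hollow=4, Dale=7, Willow=8, Corby=9, Denton=25, Thorn=30. Nearest is Oak (3).
From Oak: distances to unvisited — Hollow=1, Dale=10, Willow=11, Corby=12, Denton=28, Thorn=33. Nearest is Hollow (1).
From Hollow: distances to unvisited — Dale=11, Willow=12, Corby=13, Denton=29, Thorn=34. Nearest is Dale (11).
From Dale: distances to unvisited — Corby=6, Willow=9, Denton=18, Thorn=23. Nearest is Corby (6).
From Corby: distances to unvisited — Willow=3, Denton=16, Thorn=21. Nearest is Willow (3).
From Willow: distances to unvisited — Denton=17, Thorn=22. Nearest is Denton (17).
From Denton: distances to unvisited — Thorn=7. Nearest is Thorn (7).
Return Thorn→Spruce: 30.
Total = 3 + 1 + 11 + 6 + 3 + 17 + 7 + 30 = 78.

Total distance 78 blocks via the nearest-neighbour route Spruce → Oak → Hollow → Dale → Corby → Willow → Denton → Thorn → Spruce.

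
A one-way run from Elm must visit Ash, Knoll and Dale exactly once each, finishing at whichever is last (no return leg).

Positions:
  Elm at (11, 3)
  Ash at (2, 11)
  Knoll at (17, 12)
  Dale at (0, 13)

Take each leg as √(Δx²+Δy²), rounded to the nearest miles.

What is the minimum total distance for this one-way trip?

Minimum one-way distance = 29 miles.

There are 3! = 6 possible orderings.
Elm - Ash - Knoll - Dale: 12+15+17 = 44
Elm - Ash - Dale - Knoll: 12+3+17 = 32
Elm - Knoll - Ash - Dale: 11+15+3 = 29
Elm - Knoll - Dale - Ash: 11+17+3 = 31
Elm - Dale - Ash - Knoll: 15+3+15 = 33
Elm - Dale - Knoll - Ash: 15+17+15 = 47
The minimum is 29.
One shortest path: Elm → Knoll → Ash → Dale.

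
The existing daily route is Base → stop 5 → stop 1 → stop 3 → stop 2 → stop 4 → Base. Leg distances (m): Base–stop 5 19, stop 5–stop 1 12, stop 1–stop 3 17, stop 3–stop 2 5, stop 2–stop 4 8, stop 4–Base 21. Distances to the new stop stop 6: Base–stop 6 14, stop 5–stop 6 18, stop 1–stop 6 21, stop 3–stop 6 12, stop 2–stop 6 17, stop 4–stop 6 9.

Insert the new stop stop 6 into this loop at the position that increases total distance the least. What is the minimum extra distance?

Insertion cost between consecutive stops i–j is d(i,stop 6) + d(stop 6,j) − d(i,j):
  between Base and stop 5: 14 + 18 − 19 = 13
  between stop 5 and stop 1: 18 + 21 − 12 = 27
  between stop 1 and stop 3: 21 + 12 − 17 = 16
  between stop 3 and stop 2: 12 + 17 − 5 = 24
  between stop 2 and stop 4: 17 + 9 − 8 = 18
  between stop 4 and Base: 9 + 14 − 21 = 2
Cheapest insertion is between stop 4 and Base, adding 2.
New total = 82 + 2 = 84.

Adding 2 m by placing stop 6 on the stop 4–Base leg.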